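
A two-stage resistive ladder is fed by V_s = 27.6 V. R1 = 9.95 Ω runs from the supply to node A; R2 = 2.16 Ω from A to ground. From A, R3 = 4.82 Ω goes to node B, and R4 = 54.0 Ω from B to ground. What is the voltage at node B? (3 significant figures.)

V_B ≈ 4.39 V

Looking into the second stage from A: R3 + R4 = 58.82 Ω appears in parallel with R2.
Effective lower resistance at A: R2 ‖ 58.82 = 2.083 Ω.
So V_A = 27.6 × 0.1731 = 4.779 V.
Then the unloaded second divider: V_B = V_A × R4/(R3+R4) = 4.779 × 0.9181 = 4.387 V.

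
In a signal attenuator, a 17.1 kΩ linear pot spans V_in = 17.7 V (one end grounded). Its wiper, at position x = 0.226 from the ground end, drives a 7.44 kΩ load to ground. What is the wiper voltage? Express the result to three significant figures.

V_out ≈ 2.85 V

Split the track: R_lower = x·R_p = 3.865 kΩ, R_upper = (1−x)·R_p = 13.24 kΩ.
R_L loads the lower segment: effective lower R = 2.543 kΩ.
Loaded-divider output: V_out = 17.7 × 0.1612 = 2.853 V.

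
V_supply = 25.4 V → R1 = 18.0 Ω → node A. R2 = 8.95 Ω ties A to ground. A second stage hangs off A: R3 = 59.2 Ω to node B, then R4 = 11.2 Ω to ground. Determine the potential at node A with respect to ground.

V_A ≈ 7.78 V

Node A sees R2 in parallel with the series input of stage 2, R3 + R4 = 70.40 Ω.
Effective lower resistance at A: R2 ‖ 70.40 = 7.941 Ω.
So V_A = 25.4 × 0.3061 = 7.775 V.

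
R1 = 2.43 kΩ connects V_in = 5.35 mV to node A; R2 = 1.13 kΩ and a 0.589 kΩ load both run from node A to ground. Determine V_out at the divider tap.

V_out ≈ 0.735 mV

First combine the lower leg with the load: R2 ‖ R_L = 0.3872 kΩ.
Now apply the divider: V_out = 5.35 × 0.1374 = 0.7353 mV.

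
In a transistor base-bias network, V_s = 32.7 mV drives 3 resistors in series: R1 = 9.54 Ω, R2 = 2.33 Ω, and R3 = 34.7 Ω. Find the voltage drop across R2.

V ≈ 1.64 mV

ΣR = 9.54 + 2.33 + 34.7 = 46.57 Ω.
Voltage divider: V = V_s · (2.330 / 46.57) = 32.7 × 0.05003 = 1.636 mV.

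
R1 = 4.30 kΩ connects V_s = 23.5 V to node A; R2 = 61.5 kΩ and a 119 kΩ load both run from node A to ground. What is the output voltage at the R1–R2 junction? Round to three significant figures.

The load sits in parallel with R2, giving an effective lower resistance R2' = R2·R_L/(R2+R_L) = 40.55 kΩ.
Voltage divider with the loaded lower leg: V_out = 23.5 × 40.55/(4.30 + 40.55) = 23.5 × 0.9041 = 21.25 V.
(Unloaded it would be 22.0 V; the load pulls it down.)

V_out ≈ 21.2 V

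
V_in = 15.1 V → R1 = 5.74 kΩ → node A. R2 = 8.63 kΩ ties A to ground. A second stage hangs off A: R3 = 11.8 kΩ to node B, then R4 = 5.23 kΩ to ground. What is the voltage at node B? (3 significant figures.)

V_B ≈ 2.32 V

The second stage (R3 + R4 = 17.03 kΩ) loads node A in parallel with R2.
R2 ‖ (R3+R4) = 5.728 kΩ.
First divider: V_A = V_in · 5.728/(5.74 + 5.728) = 7.542 V.
V_B = V_A × 0.3071 = 2.316 V.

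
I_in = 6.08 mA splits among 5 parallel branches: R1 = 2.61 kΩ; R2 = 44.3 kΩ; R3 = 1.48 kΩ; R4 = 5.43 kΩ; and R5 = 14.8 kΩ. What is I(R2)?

Conductances: ΣG = 1/2.61 + 1/44.3 + 1/1.48 + 1/5.43 + 1/14.8 = 1.333 (1/kΩ).
By the current-divider rule, I = I_in · G_k/ΣG = 6.08 × 0.01693 = 0.1030 mA.

I ≈ 0.103 mA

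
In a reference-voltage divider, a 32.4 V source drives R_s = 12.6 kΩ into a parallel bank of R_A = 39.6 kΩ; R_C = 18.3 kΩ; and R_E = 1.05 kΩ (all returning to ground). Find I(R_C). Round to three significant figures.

Equivalent of the parallel group: R_p = 0.9687 kΩ.
Node voltage V_A = V_DC · R_p/(R_s + R_p) = 32.4 × 0.07139 = 2.313 V.
Branch current I = V_A/R_C = 2.313/18.3 = 0.1264 mA.

I ≈ 0.126 mA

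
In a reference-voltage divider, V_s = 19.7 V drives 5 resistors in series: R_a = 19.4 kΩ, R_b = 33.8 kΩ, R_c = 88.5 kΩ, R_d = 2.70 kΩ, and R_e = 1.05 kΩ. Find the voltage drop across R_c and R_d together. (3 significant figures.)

V ≈ 12.4 V

Series total: ΣR = 19.4 + 33.8 + 88.5 + 2.70 + 1.05 = 145.4 kΩ.
R_{R_c..R_d} = 88.5 + 2.70 = 91.20 kΩ.
By the voltage-divider rule, V = 19.7 × 91.20/145.4 = 12.35 V.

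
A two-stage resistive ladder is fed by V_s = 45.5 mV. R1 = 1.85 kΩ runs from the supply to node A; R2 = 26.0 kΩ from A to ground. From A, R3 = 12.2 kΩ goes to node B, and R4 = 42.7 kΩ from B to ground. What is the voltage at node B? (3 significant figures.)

V_B ≈ 32.0 mV

Looking into the second stage from A: R3 + R4 = 54.90 kΩ appears in parallel with R2.
Effective lower resistance at A: R2 ‖ 54.90 = 17.64 kΩ.
First divider: V_A = V_s · 17.64/(1.85 + 17.64) = 41.18 mV.
Stage 2 is unloaded, so V_B = V_A · R4/(R3+R4) = 41.18 × 42.7/54.90 = 32.03 mV.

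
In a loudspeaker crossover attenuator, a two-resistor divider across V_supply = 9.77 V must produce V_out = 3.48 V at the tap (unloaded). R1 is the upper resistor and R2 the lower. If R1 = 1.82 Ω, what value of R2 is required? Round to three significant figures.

R2 ≈ 1.01 Ω

The divider ratio is R2/(R1+R2) = 3.48/9.77 = 0.3562.
So R2 = R1 · V_out/(V_supply − V_out) = 1.82 × 3.48/(9.77 − 3.48) = 1.82 × 0.5533 = 1.007 Ω.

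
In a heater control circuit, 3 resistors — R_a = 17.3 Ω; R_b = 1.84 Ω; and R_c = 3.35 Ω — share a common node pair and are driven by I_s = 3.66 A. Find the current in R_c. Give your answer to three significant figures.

Total conductance ΣG = 1/17.3 + 1/1.84 + 1/3.35 = 0.8998 (units of 1/Ω).
By the current-divider rule, I = I_s · G_k/ΣG = 3.66 × 0.3318 = 1.214 A.

I ≈ 1.21 A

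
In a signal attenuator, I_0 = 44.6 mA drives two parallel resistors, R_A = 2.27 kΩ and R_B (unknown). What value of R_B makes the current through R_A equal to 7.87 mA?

R_B ≈ 0.486 kΩ

The fraction through R_A equals R_B/(R_A+R_B).
7.87/44.6 = R_B/(R_A + R_B) → R_B = R_A · (0.1765)/(1 − 0.1765) = 2.27 × 0.2143 = 0.4864 kΩ.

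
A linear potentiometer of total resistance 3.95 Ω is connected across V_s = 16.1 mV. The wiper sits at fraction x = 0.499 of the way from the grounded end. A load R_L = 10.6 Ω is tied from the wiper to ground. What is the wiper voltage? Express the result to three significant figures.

Split the track: R_lower = x·R_p = 1.971 Ω, R_upper = (1−x)·R_p = 1.979 Ω.
R_L loads the lower segment: effective lower R = 1.662 Ω.
Then V_out = V_s · 1.662/(1.979 + 1.662) = 7.349 mV.
(Unloaded: V_out = x·V_s = 8.03 mV.)

V_out ≈ 7.35 mV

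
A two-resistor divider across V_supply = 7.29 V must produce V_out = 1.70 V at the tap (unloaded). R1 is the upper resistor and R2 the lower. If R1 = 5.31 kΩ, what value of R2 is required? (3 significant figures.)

R2 ≈ 1.61 kΩ

Required fraction k = V_out/V_supply = 0.2332.
So R2 = R1 · V_out/(V_supply − V_out) = 5.31 × 1.70/(7.29 − 1.70) = 5.31 × 0.3041 = 1.615 kΩ.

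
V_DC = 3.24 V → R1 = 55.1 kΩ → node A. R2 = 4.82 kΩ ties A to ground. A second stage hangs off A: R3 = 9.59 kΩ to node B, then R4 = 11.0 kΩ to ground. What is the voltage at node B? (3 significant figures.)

The second stage (R3 + R4 = 20.59 kΩ) loads node A in parallel with R2.
Effective lower resistance at A: R2 ‖ 20.59 = 3.906 kΩ.
So V_A = 3.24 × 0.06619 = 0.2145 V.
V_B = V_A × 0.5342 = 0.1146 V.

V_B ≈ 0.115 V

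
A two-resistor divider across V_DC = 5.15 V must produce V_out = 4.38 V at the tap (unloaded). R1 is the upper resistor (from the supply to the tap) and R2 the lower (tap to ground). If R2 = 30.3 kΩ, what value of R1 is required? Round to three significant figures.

Required fraction k = V_out/V_DC = 0.8505.
R1 = R2·(1/k − 1) = 30.3 × 0.1758 = 5.327 kΩ.

R1 ≈ 5.33 kΩ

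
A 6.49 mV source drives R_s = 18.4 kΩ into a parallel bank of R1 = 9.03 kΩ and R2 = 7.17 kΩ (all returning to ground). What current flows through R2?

I ≈ 0.162 µA

Combine the parallel branches: R_p = (1/9.03 + 1/7.17)⁻¹ = 3.997 kΩ.
V_A by voltage divider: V_A = 6.49 × 3.997/(18.4 + 3.997) = 1.158 mV.
Branch current I = V_A/R2 = 1.158/7.17 = 0.1615 µA.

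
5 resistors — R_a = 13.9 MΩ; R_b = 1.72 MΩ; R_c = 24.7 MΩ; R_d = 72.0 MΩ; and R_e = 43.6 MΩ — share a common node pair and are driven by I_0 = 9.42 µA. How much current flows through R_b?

Total conductance ΣG = 1/13.9 + 1/1.72 + 1/24.7 + 1/72.0 + 1/43.6 = 0.7306 (units of 1/MΩ).
R_b takes the fraction G_k/ΣG = 0.5814/0.7306 = 0.7957, so I = 9.42 × 0.7957 = 7.496 µA.

I ≈ 7.50 µA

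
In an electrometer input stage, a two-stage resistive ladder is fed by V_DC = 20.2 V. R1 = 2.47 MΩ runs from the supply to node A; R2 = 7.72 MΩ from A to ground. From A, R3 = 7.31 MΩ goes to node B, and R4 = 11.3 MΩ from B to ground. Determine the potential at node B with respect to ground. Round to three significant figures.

V_B ≈ 8.44 V

The second stage (R3 + R4 = 18.61 MΩ) loads node A in parallel with R2.
R2 ‖ (R3+R4) = 5.456 MΩ.
V_A = 20.2 × 5.456/(2.47 + 5.456) = 13.91 V.
Stage 2 is unloaded, so V_B = V_A · R4/(R3+R4) = 13.91 × 11.3/18.61 = 8.443 V.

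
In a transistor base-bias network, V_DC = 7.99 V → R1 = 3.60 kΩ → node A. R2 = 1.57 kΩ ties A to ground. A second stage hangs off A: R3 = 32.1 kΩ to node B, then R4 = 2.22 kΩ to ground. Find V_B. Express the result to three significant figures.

V_B ≈ 0.152 V

Node A sees R2 in parallel with the series input of stage 2, R3 + R4 = 34.32 kΩ.
Effective lower resistance at A: R2 ‖ 34.32 = 1.501 kΩ.
So V_A = 7.99 × 0.2943 = 2.351 V.
Then the unloaded second divider: V_B = V_A × R4/(R3+R4) = 2.351 × 0.06469 = 0.1521 V.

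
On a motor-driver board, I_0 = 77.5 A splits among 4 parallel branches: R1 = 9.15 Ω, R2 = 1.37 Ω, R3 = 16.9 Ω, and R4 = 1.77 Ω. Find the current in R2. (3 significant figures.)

Conductances: ΣG = 1/9.15 + 1/1.37 + 1/16.9 + 1/1.77 = 1.463 (1/Ω).
Current divider: I(R2) = I_0 · G_k/ΣG = 77.5 × (0.7299/1.463) = 77.5 × 0.4988 = 38.66 A.

I ≈ 38.7 A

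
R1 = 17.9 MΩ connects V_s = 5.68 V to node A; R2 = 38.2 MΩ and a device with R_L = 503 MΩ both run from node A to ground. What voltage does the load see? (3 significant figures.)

R2 ‖ R_L = (38.2 × 503)/(38.2 + 503) = 35.50 MΩ.
Then V_out = V_s · R2'/(R1 + R2') = 5.68 × 35.50/53.40 = 3.776 V.
(Unloaded it would be 3.87 V; the load pulls it down.)

V_out ≈ 3.78 V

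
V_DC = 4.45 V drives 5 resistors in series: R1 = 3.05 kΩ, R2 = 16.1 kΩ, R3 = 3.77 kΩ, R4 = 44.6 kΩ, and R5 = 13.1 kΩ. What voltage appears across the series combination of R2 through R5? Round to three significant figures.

V ≈ 4.28 V

ΣR = 3.05 + 16.1 + 3.77 + 44.6 + 13.1 = 80.62 kΩ.
R_{R2..R5} = 16.1 + 3.77 + 44.6 + 13.1 = 77.57 kΩ.
V = V_DC · R/ΣR = 4.45 × 0.9622 = 4.282 V.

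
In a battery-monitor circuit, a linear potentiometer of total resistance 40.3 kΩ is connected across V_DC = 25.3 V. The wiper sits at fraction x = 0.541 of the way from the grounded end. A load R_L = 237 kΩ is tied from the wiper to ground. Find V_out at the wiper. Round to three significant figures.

Lower segment x·R_p = 21.80 kΩ; upper segment (1−x)·R_p = 18.50 kΩ.
(x·R_p) ‖ R_L = 19.97 kΩ.
Loaded-divider output: V_out = 25.3 × 0.5191 = 13.13 V.

V_out ≈ 13.1 V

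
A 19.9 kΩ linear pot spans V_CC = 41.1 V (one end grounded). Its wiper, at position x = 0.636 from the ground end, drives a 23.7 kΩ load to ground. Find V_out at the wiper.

Split the track: R_lower = x·R_p = 12.66 kΩ, R_upper = (1−x)·R_p = 7.244 kΩ.
R_L loads the lower segment: effective lower R = 8.250 kΩ.
Then V_out = V_CC · 8.250/(7.244 + 8.250) = 21.89 V.
(Unloaded: V_out = x·V_CC = 26.1 V.)

V_out ≈ 21.9 V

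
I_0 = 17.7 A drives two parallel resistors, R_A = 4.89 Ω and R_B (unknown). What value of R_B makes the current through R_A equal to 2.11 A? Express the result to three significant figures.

R_B ≈ 0.662 Ω

Two-branch current divider: I_A = I_0 · R_B/(R_A + R_B).
2.11/17.7 = R_B/(R_A + R_B) → R_B = R_A · (0.1192)/(1 − 0.1192) = 4.89 × 0.1353 = 0.6618 Ω.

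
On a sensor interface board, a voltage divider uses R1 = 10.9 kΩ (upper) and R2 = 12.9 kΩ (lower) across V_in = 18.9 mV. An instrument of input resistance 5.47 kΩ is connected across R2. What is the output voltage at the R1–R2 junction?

V_out ≈ 4.92 mV

First combine the lower leg with the load: R2 ‖ R_L = 3.841 kΩ.
Voltage divider with the loaded lower leg: V_out = 18.9 × 3.841/(10.9 + 3.841) = 18.9 × 0.2606 = 4.925 mV.
(Unloaded it would be 10.2 mV; the load pulls it down.)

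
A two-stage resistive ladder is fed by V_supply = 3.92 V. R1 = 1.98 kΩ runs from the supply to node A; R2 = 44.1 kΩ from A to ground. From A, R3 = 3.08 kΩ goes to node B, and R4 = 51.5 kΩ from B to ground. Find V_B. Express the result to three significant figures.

V_B ≈ 3.42 V

Node A sees R2 in parallel with the series input of stage 2, R3 + R4 = 54.58 kΩ.
R2 ‖ (R3+R4) = 24.39 kΩ.
So V_A = 3.92 × 0.9249 = 3.626 V.
Then the unloaded second divider: V_B = V_A × R4/(R3+R4) = 3.626 × 0.9436 = 3.421 V.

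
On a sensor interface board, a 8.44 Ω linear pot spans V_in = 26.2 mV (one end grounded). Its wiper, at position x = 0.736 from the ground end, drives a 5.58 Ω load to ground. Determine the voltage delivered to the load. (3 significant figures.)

V_out ≈ 14.9 mV

The pot divides into 2.228 Ω above the wiper and 6.212 Ω below.
(x·R_p) ‖ R_L = 2.939 Ω.
Then V_out = V_in · 2.939/(2.228 + 2.939) = 14.90 mV.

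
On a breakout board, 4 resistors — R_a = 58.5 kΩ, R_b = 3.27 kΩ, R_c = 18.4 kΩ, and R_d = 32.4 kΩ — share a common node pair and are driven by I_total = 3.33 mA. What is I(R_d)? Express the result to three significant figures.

I ≈ 0.252 mA

Total conductance ΣG = 1/58.5 + 1/3.27 + 1/18.4 + 1/32.4 = 0.4081 (units of 1/kΩ).
By the current-divider rule, I = I_total · G_k/ΣG = 3.33 × 0.07563 = 0.2518 mA.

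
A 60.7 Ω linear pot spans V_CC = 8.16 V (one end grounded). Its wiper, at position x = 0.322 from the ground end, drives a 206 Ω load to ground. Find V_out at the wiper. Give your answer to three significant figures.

V_out ≈ 2.47 V

Lower segment x·R_p = 19.55 Ω; upper segment (1−x)·R_p = 41.15 Ω.
R_L loads the lower segment: effective lower R = 17.85 Ω.
Then V_out = V_CC · 17.85/(41.15 + 17.85) = 2.469 V.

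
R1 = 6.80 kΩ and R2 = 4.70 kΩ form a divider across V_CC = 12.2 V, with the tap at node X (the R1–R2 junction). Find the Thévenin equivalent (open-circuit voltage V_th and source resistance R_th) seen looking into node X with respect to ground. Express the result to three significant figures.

Open-circuit (no load on X): V_th = V_CC · R2/(R1 + R2) = 12.2 × 4.70/(6.800 + 4.70) = 4.986 V.
Zeroing V_CC shorts the top of R1 to ground, so R_th = R1 ‖ R2 = 2.779 kΩ.

V_th ≈ 4.99 V, R_th ≈ 2.78 kΩ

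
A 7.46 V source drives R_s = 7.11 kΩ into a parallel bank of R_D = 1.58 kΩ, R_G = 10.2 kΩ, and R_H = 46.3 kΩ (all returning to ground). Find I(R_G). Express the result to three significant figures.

Combine the parallel branches: R_p = (1/1.58 + 1/10.2 + 1/46.3)⁻¹ = 1.329 kΩ.
V_A by voltage divider: V_A = 7.46 × 1.329/(7.11 + 1.329) = 1.175 V.
I(R_G) = V_A / R_G = 1.175/10.2 = 0.1152 mA.
(Equivalently: I_total = 0.8840 mA, then current-divider fraction G_k/ΣG = 0.1303.)

I ≈ 0.115 mA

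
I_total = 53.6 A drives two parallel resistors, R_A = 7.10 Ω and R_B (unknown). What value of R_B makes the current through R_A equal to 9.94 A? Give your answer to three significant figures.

The fraction through R_A equals R_B/(R_A+R_B).
With f = 0.1854, R_B = R_A · f/(1−f) = 7.10 × 0.2277 = 1.616 Ω.

R_B ≈ 1.62 Ω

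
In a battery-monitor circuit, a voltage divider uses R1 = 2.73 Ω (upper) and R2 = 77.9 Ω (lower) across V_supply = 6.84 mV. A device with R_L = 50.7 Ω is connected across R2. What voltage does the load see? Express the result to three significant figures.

The load sits in parallel with R2, giving an effective lower resistance R2' = R2·R_L/(R2+R_L) = 30.71 Ω.
Then V_out = V_supply · R2'/(R1 + R2') = 6.84 × 30.71/33.44 = 6.282 mV.
(Unloaded it would be 6.61 mV; the load pulls it down.)

V_out ≈ 6.28 mV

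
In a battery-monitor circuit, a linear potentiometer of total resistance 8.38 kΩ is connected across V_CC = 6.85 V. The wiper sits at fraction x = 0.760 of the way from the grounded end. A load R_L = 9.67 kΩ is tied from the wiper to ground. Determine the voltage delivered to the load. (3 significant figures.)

V_out ≈ 4.50 V

Lower segment x·R_p = 6.369 kΩ; upper segment (1−x)·R_p = 2.011 kΩ.
Lower segment in parallel with the load: 6.369 ‖ 9.67 = 3.840 kΩ.
Loaded-divider output: V_out = 6.85 × 0.6563 = 4.495 V.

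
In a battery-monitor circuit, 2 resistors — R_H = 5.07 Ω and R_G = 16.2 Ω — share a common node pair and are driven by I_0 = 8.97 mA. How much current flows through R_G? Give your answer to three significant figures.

With just two branches, the current splits inversely with resistance.
So I = 8.97 × 5.07/21.27 = 2.138 mA.

I ≈ 2.14 mA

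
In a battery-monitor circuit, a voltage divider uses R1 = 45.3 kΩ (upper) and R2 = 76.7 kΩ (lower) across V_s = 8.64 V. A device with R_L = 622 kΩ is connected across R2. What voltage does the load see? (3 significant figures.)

The load sits in parallel with R2, giving an effective lower resistance R2' = R2·R_L/(R2+R_L) = 68.28 kΩ.
Then V_out = V_s · R2'/(R1 + R2') = 8.64 × 68.28/113.6 = 5.194 V.

V_out ≈ 5.19 V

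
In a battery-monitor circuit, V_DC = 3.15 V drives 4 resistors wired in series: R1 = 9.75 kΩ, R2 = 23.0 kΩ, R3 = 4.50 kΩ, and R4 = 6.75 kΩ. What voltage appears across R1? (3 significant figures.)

ΣR = 9.75 + 23.0 + 4.50 + 6.75 = 44.00 kΩ.
Voltage divider: V = V_DC · (9.750 / 44.00) = 3.15 × 0.2216 = 0.6980 V.

V ≈ 0.698 V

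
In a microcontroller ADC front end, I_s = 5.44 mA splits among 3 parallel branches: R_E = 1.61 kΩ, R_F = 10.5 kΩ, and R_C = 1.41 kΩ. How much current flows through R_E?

I ≈ 2.37 mA

ΣG = 1/1.61 + 1/10.5 + 1/1.41 = 1.426.
By the current-divider rule, I = I_s · G_k/ΣG = 5.44 × 0.4357 = 2.370 mA.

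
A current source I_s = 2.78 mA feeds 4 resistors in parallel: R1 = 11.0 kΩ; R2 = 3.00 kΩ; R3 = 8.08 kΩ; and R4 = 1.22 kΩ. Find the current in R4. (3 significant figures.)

I ≈ 1.67 mA

Conductances: ΣG = 1/11.0 + 1/3.00 + 1/8.08 + 1/1.22 = 1.368 (1/kΩ).
Current divider: I(R4) = I_s · G_k/ΣG = 2.78 × (0.8197/1.368) = 2.78 × 0.5993 = 1.666 mA.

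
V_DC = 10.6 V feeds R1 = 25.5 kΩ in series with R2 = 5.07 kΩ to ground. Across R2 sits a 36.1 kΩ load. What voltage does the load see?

R2 ‖ R_L = (5.07 × 36.1)/(5.07 + 36.1) = 4.446 kΩ.
Voltage divider with the loaded lower leg: V_out = 10.6 × 4.446/(25.5 + 4.446) = 10.6 × 0.1485 = 1.574 V.
(Unloaded it would be 1.76 V; the load pulls it down.)

V_out ≈ 1.57 V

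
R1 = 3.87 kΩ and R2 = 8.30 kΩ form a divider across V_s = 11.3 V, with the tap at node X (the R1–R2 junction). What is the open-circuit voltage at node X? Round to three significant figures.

With X open, the divider is unloaded: V_th = 11.3 × 8.30/12.17 = 7.707 V.

V_th ≈ 7.71 V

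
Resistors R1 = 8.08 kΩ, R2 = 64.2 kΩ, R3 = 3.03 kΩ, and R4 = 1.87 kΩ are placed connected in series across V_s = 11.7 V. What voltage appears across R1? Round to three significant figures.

Series total: ΣR = 8.08 + 64.2 + 3.03 + 1.87 = 77.18 kΩ.
V = V_s · R/ΣR = 11.7 × 0.1047 = 1.225 V.

V ≈ 1.22 V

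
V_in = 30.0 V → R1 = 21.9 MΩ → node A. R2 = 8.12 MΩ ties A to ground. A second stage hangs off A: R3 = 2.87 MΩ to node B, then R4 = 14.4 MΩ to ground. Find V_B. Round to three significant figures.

The second stage (R3 + R4 = 17.27 MΩ) loads node A in parallel with R2.
R2 ‖ (R3+R4) = 5.523 MΩ.
First divider: V_A = V_in · 5.523/(21.9 + 5.523) = 6.042 V.
Stage 2 is unloaded, so V_B = V_A · R4/(R3+R4) = 6.042 × 14.4/17.27 = 5.038 V.

V_B ≈ 5.04 V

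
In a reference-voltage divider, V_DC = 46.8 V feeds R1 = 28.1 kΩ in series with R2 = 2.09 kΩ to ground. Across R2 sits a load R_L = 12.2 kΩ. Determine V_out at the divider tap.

V_out ≈ 2.79 V

First combine the lower leg with the load: R2 ‖ R_L = 1.784 kΩ.
Voltage divider with the loaded lower leg: V_out = 46.8 × 1.784/(28.1 + 1.784) = 46.8 × 0.05971 = 2.794 V.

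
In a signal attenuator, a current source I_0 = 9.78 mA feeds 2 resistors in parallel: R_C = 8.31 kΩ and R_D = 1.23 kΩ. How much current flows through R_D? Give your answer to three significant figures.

I ≈ 8.52 mA

Two-branch current divider: I_k = I_0 · R_other/(R_1 + R_2).
So I = 9.78 × 8.31/9.540 = 8.519 mA.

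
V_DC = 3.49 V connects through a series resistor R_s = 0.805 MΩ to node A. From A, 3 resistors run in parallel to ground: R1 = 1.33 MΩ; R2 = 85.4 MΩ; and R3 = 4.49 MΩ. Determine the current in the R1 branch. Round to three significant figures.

I ≈ 1.46 µA

Combine the parallel branches: R_p = (1/1.33 + 1/85.4 + 1/4.49)⁻¹ = 1.014 MΩ.
V_A by voltage divider: V_A = 3.49 × 1.014/(0.805 + 1.014) = 1.945 V.
Branch current I = V_A/R1 = 1.945/1.33 = 1.463 µA.
(Equivalently: I_total = 1.919 µA, then current-divider fraction G_k/ΣG = 0.7623.)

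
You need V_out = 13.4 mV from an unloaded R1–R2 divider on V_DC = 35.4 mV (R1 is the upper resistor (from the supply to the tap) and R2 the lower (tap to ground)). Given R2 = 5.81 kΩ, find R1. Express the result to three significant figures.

R1 ≈ 9.54 kΩ

The divider ratio is R2/(R1+R2) = 13.4/35.4 = 0.3785.
R1 = R2·(1/k − 1) = 5.81 × 1.642 = 9.539 kΩ.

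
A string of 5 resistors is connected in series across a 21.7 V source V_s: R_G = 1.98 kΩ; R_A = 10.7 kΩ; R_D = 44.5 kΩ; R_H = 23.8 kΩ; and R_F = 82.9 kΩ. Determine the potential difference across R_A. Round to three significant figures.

V ≈ 1.42 V

ΣR = 1.98 + 10.7 + 44.5 + 23.8 + 82.9 = 163.9 kΩ.
V = V_s · R/ΣR = 21.7 × 0.06529 = 1.417 V.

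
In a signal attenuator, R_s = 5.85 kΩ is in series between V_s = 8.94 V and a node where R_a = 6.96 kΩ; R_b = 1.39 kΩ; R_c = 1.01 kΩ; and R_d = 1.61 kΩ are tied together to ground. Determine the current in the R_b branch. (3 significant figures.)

Combine the parallel branches: R_p = (1/6.96 + 1/1.39 + 1/1.01 + 1/1.61)⁻¹ = 0.4042 kΩ.
V_A = 8.94 × 0.4042/6.254 = 0.5777 V.
Branch current I = V_A/R_b = 0.5777/1.39 = 0.4156 mA.

I ≈ 0.416 mA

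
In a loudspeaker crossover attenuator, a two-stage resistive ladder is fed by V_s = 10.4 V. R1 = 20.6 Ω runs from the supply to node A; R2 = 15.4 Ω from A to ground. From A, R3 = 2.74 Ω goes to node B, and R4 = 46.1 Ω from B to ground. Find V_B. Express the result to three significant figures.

Node A sees R2 in parallel with the series input of stage 2, R3 + R4 = 48.84 Ω.
R2 ‖ (R3+R4) = 11.71 Ω.
So V_A = 10.4 × 0.3624 = 3.769 V.
V_B = V_A × 0.9439 = 3.557 V.

V_B ≈ 3.56 V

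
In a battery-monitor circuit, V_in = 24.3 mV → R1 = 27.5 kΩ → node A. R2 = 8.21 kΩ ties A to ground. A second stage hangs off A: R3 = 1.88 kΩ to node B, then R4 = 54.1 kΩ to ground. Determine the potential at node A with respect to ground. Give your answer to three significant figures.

Node A sees R2 in parallel with the series input of stage 2, R3 + R4 = 55.98 kΩ.
R2 ‖ (R3+R4) = 7.160 kΩ.
First divider: V_A = V_in · 7.160/(27.5 + 7.160) = 5.020 mV.

V_A ≈ 5.02 mV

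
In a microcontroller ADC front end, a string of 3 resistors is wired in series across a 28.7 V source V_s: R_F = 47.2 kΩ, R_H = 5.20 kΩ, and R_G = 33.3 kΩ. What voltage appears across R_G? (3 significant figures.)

Series total: ΣR = 47.2 + 5.20 + 33.3 = 85.70 kΩ.
Voltage divider: V = V_s · (33.30 / 85.70) = 28.7 × 0.3886 = 11.15 V.

V ≈ 11.2 V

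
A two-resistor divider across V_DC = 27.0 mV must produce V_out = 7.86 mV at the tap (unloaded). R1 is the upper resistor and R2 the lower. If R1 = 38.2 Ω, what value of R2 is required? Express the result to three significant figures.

V_out/V_DC = R2/(R1+R2) = 0.2911.
R2 = R1 · 0.2911/(1 − 0.2911) = 15.69 Ω.

R2 ≈ 15.7 Ω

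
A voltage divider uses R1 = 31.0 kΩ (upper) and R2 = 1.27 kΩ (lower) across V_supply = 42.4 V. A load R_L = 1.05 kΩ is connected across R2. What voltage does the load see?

R2 ‖ R_L = (1.27 × 1.05)/(1.27 + 1.05) = 0.5748 kΩ.
Voltage divider with the loaded lower leg: V_out = 42.4 × 0.5748/(31.0 + 0.5748) = 42.4 × 0.01820 = 0.7718 V.
(Unloaded it would be 1.67 V; the load pulls it down.)

V_out ≈ 0.772 V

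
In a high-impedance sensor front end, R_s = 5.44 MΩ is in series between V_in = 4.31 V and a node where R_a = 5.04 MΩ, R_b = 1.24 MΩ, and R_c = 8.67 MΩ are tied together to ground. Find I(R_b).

I ≈ 0.490 µA

Parallel bank: R_p = 1/(1/5.04 + 1/1.24 + 1/8.67) = 0.8927 MΩ.
V_A = 4.31 × 0.8927/6.333 = 0.6076 V.
I(R_b) = V_A / R_b = 0.6076/1.24 = 0.4900 µA.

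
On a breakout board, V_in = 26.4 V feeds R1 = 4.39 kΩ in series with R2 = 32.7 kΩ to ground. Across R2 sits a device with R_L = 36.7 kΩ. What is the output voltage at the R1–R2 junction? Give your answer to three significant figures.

R2 ‖ R_L = (32.7 × 36.7)/(32.7 + 36.7) = 17.29 kΩ.
Voltage divider with the loaded lower leg: V_out = 26.4 × 17.29/(4.39 + 17.29) = 26.4 × 0.7975 = 21.05 V.

V_out ≈ 21.1 V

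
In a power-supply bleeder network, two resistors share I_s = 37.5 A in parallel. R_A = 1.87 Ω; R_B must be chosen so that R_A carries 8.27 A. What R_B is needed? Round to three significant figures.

Two-branch current divider: I_A = I_s · R_B/(R_A + R_B).
8.27/37.5 = R_B/(R_A + R_B) → R_B = R_A · (0.2205)/(1 − 0.2205) = 1.87 × 0.2829 = 0.5291 Ω.

R_B ≈ 0.529 Ω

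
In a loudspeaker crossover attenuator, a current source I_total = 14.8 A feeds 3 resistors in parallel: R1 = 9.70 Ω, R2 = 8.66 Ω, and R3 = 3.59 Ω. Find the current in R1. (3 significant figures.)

ΣG = 1/9.70 + 1/8.66 + 1/3.59 = 0.4971.
Current divider: I(R1) = I_total · G_k/ΣG = 14.8 × (0.1031/0.4971) = 14.8 × 0.2074 = 3.069 A.

I ≈ 3.07 A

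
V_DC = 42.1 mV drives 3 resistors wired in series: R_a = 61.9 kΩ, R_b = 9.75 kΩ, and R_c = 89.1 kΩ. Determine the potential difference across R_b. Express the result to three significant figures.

Total series resistance ΣR = 61.9 + 9.75 + 89.1 = 160.8 kΩ.
Voltage divider: V = V_DC · (9.750 / 160.8) = 42.1 × 0.06065 = 2.553 mV.

V ≈ 2.55 mV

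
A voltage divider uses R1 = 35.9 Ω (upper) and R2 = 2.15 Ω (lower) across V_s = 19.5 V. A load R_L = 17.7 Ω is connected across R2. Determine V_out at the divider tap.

The load sits in parallel with R2, giving an effective lower resistance R2' = R2·R_L/(R2+R_L) = 1.917 Ω.
Then V_out = V_s · R2'/(R1 + R2') = 19.5 × 1.917/37.82 = 0.9885 V.

V_out ≈ 0.989 V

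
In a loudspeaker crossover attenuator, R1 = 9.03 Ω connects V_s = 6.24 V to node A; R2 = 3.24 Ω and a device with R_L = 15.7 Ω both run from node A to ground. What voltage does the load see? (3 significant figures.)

V_out ≈ 1.43 V

R2 ‖ R_L = (3.24 × 15.7)/(3.24 + 15.7) = 2.686 Ω.
Then V_out = V_s · R2'/(R1 + R2') = 6.24 × 2.686/11.72 = 1.430 V.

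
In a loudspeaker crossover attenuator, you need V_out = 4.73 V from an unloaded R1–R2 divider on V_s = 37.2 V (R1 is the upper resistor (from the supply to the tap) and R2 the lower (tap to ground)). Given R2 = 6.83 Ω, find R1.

V_out/V_s = R2/(R1+R2) = 0.1272.
Rearranging, R1 = R2·(1−k)/k = 6.83 × 6.865 = 46.89 Ω.

R1 ≈ 46.9 Ω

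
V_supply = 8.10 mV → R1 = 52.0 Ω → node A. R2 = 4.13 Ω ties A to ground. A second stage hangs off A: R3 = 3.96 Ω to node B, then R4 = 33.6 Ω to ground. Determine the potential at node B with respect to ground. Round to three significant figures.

V_B ≈ 0.484 mV

Looking into the second stage from A: R3 + R4 = 37.56 Ω appears in parallel with R2.
Effective lower resistance at A: R2 ‖ 37.56 = 3.721 Ω.
First divider: V_A = V_supply · 3.721/(52.0 + 3.721) = 0.5409 mV.
Stage 2 is unloaded, so V_B = V_A · R4/(R3+R4) = 0.5409 × 33.6/37.56 = 0.4839 mV.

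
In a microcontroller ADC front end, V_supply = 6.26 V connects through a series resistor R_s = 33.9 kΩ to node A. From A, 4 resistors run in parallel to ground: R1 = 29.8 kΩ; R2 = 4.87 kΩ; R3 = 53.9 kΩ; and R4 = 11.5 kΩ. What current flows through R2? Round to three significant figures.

I ≈ 0.101 mA

Equivalent of the parallel group: R_p = 2.904 kΩ.
V_A = 6.26 × 2.904/36.80 = 0.4939 V.
Branch current I = V_A/R2 = 0.4939/4.87 = 0.1014 mA.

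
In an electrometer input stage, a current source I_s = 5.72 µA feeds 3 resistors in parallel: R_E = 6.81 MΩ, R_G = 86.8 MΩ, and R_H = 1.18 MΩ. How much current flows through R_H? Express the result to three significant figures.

Total conductance ΣG = 1/6.81 + 1/86.8 + 1/1.18 = 1.006 (units of 1/MΩ).
Current divider: I(R_H) = I_s · G_k/ΣG = 5.72 × (0.8475/1.006) = 5.72 × 0.8426 = 4.819 µA.

I ≈ 4.82 µA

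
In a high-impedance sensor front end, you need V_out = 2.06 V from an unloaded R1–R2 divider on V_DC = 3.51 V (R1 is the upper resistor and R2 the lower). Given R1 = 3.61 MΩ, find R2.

R2 ≈ 5.13 MΩ

The divider ratio is R2/(R1+R2) = 2.06/3.51 = 0.5869.
Rearranging, R2 = R1·k/(1−k) = 3.61 × 1.421 = 5.129 MΩ.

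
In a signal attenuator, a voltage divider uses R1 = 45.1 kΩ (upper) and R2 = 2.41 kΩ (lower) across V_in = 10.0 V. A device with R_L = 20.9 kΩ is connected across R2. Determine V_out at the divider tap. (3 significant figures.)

V_out ≈ 0.457 V

First combine the lower leg with the load: R2 ‖ R_L = 2.161 kΩ.
Then V_out = V_in · R2'/(R1 + R2') = 10.0 × 2.161/47.26 = 0.4572 V.
(Unloaded it would be 0.507 V; the load pulls it down.)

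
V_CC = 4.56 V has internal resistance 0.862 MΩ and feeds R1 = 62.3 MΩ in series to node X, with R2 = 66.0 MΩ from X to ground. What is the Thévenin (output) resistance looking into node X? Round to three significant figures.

R_th ≈ 32.3 MΩ

R1' = 0.862 + 62.3 = 63.16 MΩ (source resistance + R1).
With V_CC suppressed (replaced by a short), R_th = R1' ‖ R2 = (63.16 × 66.0)/(63.16 + 66.0) = 32.27 MΩ.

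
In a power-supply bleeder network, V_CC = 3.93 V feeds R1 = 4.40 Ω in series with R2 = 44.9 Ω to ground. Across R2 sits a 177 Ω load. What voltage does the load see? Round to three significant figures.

V_out ≈ 3.50 V

R2 ‖ R_L = (44.9 × 177)/(44.9 + 177) = 35.81 Ω.
Then V_out = V_CC · R2'/(R1 + R2') = 3.93 × 35.81/40.21 = 3.500 V.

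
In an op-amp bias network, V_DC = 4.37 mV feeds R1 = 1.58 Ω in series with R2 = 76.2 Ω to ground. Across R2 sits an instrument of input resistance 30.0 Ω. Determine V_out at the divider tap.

V_out ≈ 4.07 mV

The load sits in parallel with R2, giving an effective lower resistance R2' = R2·R_L/(R2+R_L) = 21.53 Ω.
Now apply the divider: V_out = 4.37 × 0.9316 = 4.071 mV.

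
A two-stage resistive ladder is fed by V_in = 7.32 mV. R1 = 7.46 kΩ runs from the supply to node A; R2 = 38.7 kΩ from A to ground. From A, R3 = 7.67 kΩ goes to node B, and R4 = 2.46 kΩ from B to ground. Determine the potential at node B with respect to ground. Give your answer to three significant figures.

V_B ≈ 0.921 mV

The second stage (R3 + R4 = 10.13 kΩ) loads node A in parallel with R2.
R2 ‖ (R3+R4) = 8.028 kΩ.
First divider: V_A = V_in · 8.028/(7.46 + 8.028) = 3.794 mV.
Stage 2 is unloaded, so V_B = V_A · R4/(R3+R4) = 3.794 × 2.46/10.13 = 0.9214 mV.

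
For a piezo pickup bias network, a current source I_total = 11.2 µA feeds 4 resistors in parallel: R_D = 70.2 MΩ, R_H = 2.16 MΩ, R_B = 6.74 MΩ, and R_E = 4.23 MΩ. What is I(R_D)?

ΣG = 1/70.2 + 1/2.16 + 1/6.74 + 1/4.23 = 0.8620.
R_D takes the fraction G_k/ΣG = 0.01425/0.8620 = 0.01653, so I = 11.2 × 0.01653 = 0.1851 µA.

I ≈ 0.185 µA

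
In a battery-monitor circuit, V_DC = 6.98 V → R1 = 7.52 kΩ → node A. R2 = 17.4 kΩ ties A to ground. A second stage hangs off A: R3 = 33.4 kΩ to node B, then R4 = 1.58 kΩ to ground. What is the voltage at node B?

Looking into the second stage from A: R3 + R4 = 34.98 kΩ appears in parallel with R2.
R2 ‖ (R3+R4) = 11.62 kΩ.
First divider: V_A = V_DC · 11.62/(7.52 + 11.62) = 4.238 V.
Stage 2 is unloaded, so V_B = V_A · R4/(R3+R4) = 4.238 × 1.58/34.98 = 0.1914 V.

V_B ≈ 0.191 V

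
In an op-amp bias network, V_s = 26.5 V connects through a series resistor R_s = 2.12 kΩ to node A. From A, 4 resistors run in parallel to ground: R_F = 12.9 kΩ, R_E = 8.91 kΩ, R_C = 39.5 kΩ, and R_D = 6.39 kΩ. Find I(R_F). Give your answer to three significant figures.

Parallel bank: R_p = 1/(1/12.9 + 1/8.91 + 1/39.5 + 1/6.39) = 2.691 kΩ.
V_A = 26.5 × 2.691/4.811 = 14.82 V.
Branch current I = V_A/R_F = 14.82/12.9 = 1.149 mA.

I ≈ 1.15 mA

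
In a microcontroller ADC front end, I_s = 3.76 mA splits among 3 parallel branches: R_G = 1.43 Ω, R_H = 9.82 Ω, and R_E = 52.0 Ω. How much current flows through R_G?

Conductances: ΣG = 1/1.43 + 1/9.82 + 1/52.0 = 0.8204 (1/Ω).
Current divider: I(R_G) = I_s · G_k/ΣG = 3.76 × (0.6993/0.8204) = 3.76 × 0.8524 = 3.205 mA.

I ≈ 3.21 mA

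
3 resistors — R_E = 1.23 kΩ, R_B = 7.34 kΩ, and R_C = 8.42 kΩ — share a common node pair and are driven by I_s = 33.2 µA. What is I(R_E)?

Total conductance ΣG = 1/1.23 + 1/7.34 + 1/8.42 = 1.068 (units of 1/kΩ).
R_E takes the fraction G_k/ΣG = 0.8130/1.068 = 0.7612, so I = 33.2 × 0.7612 = 25.27 µA.

I ≈ 25.3 µA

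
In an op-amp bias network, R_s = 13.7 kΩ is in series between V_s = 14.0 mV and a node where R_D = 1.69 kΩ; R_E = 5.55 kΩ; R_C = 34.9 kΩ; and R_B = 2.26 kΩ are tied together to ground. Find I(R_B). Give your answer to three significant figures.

I ≈ 0.344 µA

Combine the parallel branches: R_p = (1/1.69 + 1/5.55 + 1/34.9 + 1/2.26)⁻¹ = 0.8045 kΩ.
V_A by voltage divider: V_A = 14.0 × 0.8045/(13.7 + 0.8045) = 0.7765 mV.
Branch current I = V_A/R_B = 0.7765/2.26 = 0.3436 µA.
(Check via current divider: I_total = 0.9652 µA; share G_k/ΣG = 0.3560 → same result.)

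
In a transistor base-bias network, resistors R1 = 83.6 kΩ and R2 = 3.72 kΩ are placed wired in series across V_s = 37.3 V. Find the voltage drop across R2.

V ≈ 1.59 V

ΣR = 83.6 + 3.72 = 87.32 kΩ.
Voltage divider: V = V_s · (3.720 / 87.32) = 37.3 × 0.04260 = 1.589 V.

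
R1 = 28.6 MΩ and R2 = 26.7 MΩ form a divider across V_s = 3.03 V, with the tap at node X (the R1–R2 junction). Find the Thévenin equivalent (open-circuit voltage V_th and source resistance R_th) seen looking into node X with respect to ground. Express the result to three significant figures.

V_th is the unloaded tap voltage: V_s · R2/(R1+R2) = 3.03 × 0.4828 = 1.463 V.
Zeroing V_s shorts the top of R1 to ground, so R_th = R1 ‖ R2 = 13.81 MΩ.

V_th ≈ 1.46 V, R_th ≈ 13.8 MΩ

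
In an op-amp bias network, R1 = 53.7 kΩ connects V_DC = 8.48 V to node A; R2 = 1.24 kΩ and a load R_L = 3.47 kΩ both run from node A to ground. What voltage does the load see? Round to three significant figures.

V_out ≈ 0.142 V

First combine the lower leg with the load: R2 ‖ R_L = 0.9135 kΩ.
Voltage divider with the loaded lower leg: V_out = 8.48 × 0.9135/(53.7 + 0.9135) = 8.48 × 0.01673 = 0.1418 V.
(Unloaded it would be 0.191 V; the load pulls it down.)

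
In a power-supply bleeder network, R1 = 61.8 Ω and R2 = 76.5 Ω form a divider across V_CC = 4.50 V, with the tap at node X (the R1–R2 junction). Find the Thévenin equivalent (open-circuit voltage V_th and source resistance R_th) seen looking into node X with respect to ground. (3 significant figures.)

Open-circuit (no load on X): V_th = V_CC · R2/(R1 + R2) = 4.50 × 76.5/(61.80 + 76.5) = 2.489 V.
Looking into X with the source shorted: R_th = R1·R2/(R1+R2) = 61.80 × 76.5/138.3 = 34.18 Ω.

V_th ≈ 2.49 V, R_th ≈ 34.2 Ω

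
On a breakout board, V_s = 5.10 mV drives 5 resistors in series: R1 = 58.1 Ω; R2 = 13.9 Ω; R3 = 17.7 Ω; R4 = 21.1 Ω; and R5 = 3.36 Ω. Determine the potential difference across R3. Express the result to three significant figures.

V ≈ 0.791 mV

Series total: ΣR = 58.1 + 13.9 + 17.7 + 21.1 + 3.36 = 114.2 Ω.
By the voltage-divider rule, V = 5.10 × 17.70/114.2 = 0.7907 mV.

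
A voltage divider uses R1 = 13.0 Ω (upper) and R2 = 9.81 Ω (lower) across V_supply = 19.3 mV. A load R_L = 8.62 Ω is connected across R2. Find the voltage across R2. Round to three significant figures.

First combine the lower leg with the load: R2 ‖ R_L = 4.588 Ω.
Voltage divider with the loaded lower leg: V_out = 19.3 × 4.588/(13.0 + 4.588) = 19.3 × 0.2609 = 5.035 mV.
(Unloaded it would be 8.30 mV; the load pulls it down.)

V_out ≈ 5.03 mV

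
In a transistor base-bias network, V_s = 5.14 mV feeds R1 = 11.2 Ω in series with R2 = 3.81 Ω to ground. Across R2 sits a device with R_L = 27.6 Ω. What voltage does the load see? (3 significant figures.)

The load sits in parallel with R2, giving an effective lower resistance R2' = R2·R_L/(R2+R_L) = 3.348 Ω.
Now apply the divider: V_out = 5.14 × 0.2301 = 1.183 mV.
(Unloaded it would be 1.30 mV; the load pulls it down.)

V_out ≈ 1.18 mV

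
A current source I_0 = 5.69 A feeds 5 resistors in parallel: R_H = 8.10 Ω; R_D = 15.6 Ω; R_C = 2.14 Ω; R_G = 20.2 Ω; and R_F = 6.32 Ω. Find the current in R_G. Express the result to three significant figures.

I ≈ 0.327 A

Total conductance ΣG = 1/8.10 + 1/15.6 + 1/2.14 + 1/20.2 + 1/6.32 = 0.8626 (units of 1/Ω).
R_G takes the fraction G_k/ΣG = 0.04950/0.8626 = 0.05739, so I = 5.69 × 0.05739 = 0.3266 A.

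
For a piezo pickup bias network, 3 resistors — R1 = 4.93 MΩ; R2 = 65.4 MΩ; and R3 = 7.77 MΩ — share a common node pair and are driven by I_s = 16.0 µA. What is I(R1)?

Conductances: ΣG = 1/4.93 + 1/65.4 + 1/7.77 = 0.3468 (1/MΩ).
By the current-divider rule, I = I_s · G_k/ΣG = 16.0 × 0.5848 = 9.357 µA.

I ≈ 9.36 µA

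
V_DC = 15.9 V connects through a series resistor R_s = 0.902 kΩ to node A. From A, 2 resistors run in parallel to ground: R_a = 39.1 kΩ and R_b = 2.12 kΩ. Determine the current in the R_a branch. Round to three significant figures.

I ≈ 0.281 mA

Combine the parallel branches: R_p = (1/39.1 + 1/2.12)⁻¹ = 2.011 kΩ.
V_A by voltage divider: V_A = 15.9 × 2.011/(0.902 + 2.011) = 10.98 V.
I(R_a) = V_A / R_a = 10.98/39.1 = 0.2807 mA.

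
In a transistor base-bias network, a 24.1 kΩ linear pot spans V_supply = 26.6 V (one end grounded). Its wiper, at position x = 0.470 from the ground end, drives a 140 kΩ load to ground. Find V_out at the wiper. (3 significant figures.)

V_out ≈ 12.0 V

The pot divides into 12.77 kΩ above the wiper and 11.33 kΩ below.
Lower segment in parallel with the load: 11.33 ‖ 140 = 10.48 kΩ.
Then V_out = V_supply · 10.48/(12.77 + 10.48) = 11.99 V.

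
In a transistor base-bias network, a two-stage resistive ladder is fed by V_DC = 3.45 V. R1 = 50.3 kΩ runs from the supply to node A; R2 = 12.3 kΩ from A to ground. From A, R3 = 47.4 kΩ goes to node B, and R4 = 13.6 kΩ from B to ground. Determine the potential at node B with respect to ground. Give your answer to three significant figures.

The second stage (R3 + R4 = 61.00 kΩ) loads node A in parallel with R2.
R2 ‖ (R3+R4) = 10.24 kΩ.
So V_A = 3.45 × 0.1691 = 0.5834 V.
Stage 2 is unloaded, so V_B = V_A · R4/(R3+R4) = 0.5834 × 13.6/61.00 = 0.1301 V.

V_B ≈ 0.130 V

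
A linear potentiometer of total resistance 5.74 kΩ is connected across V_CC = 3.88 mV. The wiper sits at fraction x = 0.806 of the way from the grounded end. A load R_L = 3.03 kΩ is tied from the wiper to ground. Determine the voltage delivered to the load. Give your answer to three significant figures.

Lower segment x·R_p = 4.626 kΩ; upper segment (1−x)·R_p = 1.114 kΩ.
R_L loads the lower segment: effective lower R = 1.831 kΩ.
Then V_out = V_CC · 1.831/(1.114 + 1.831) = 2.413 mV.
(Unloaded: V_out = x·V_CC = 3.13 mV.)

V_out ≈ 2.41 mV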